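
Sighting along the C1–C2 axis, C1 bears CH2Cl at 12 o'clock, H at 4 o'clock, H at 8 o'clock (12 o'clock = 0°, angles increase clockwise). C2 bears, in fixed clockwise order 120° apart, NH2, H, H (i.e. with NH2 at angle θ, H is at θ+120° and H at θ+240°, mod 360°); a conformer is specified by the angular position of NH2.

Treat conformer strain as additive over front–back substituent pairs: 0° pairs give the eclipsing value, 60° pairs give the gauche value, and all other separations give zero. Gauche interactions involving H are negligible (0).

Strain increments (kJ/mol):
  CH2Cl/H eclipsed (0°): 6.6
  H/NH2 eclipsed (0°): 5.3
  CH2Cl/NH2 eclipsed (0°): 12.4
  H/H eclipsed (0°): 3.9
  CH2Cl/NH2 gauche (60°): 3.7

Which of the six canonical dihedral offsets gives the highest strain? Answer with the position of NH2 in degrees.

NH2 at 0° (eclipsed): CH2Cl–NH2 eclipsed, H–H eclipsed, H–H eclipsed; 12.4 + 3.9 + 3.9 = 20.2 kJ/mol.
NH2 at 60° (staggered): CH2Cl–NH2 gauche; 3.7 = 3.7 kJ/mol.
NH2 at 120° (eclipsed): CH2Cl–H eclipsed, H–NH2 eclipsed, H–H eclipsed; 6.6 + 5.3 + 3.9 = 15.8 kJ/mol.
NH2 at 180° (staggered): no non-H gauche contacts → 0.0 kJ/mol.
NH2 at 240° (eclipsed): CH2Cl–H eclipsed, H–H eclipsed, H–NH2 eclipsed; 6.6 + 3.9 + 5.3 = 15.8 kJ/mol.
NH2 at 300° (staggered): CH2Cl–NH2 gauche; 3.7 = 3.7 kJ/mol.
The maximum (20.2 kJ/mol) occurs with NH2 at 0°.

0°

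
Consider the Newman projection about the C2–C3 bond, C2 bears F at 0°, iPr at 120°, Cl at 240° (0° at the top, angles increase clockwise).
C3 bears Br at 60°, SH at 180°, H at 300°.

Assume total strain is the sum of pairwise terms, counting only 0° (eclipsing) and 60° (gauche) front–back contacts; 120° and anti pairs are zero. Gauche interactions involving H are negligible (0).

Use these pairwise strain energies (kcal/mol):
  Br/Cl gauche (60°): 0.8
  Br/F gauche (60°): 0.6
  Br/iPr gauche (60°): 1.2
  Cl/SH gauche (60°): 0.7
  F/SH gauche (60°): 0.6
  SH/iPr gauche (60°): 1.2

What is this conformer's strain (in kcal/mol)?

This conformer (staggered): F(0°)/Br(60°) gauche 0.6; iPr(120°)/Br(60°) gauche 1.2; iPr(120°)/SH(180°) gauche 1.2; Cl(240°)/SH(180°) gauche 0.7 → 3.7 kcal/mol.

3.7 kcal/mol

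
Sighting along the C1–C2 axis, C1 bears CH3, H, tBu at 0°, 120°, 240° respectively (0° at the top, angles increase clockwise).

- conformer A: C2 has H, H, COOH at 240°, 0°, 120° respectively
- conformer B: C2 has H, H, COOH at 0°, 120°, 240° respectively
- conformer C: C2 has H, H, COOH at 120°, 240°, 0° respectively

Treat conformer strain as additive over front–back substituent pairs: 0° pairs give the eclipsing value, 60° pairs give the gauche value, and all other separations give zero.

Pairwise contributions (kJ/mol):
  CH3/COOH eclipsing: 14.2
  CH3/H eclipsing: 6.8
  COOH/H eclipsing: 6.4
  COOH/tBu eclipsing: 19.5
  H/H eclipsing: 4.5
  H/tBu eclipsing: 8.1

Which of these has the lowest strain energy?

A (eclipsed): CH3(0°)/H(0°) eclipsed 6.8; H(120°)/COOH(120°) eclipsed 6.4; tBu(240°)/H(240°) eclipsed 8.1 → 21.3 kJ/mol.
B (eclipsed): CH3(0°)/H(0°) eclipsed 6.8; H(120°)/H(120°) eclipsed 4.5; tBu(240°)/COOH(240°) eclipsed 19.5 → 30.8 kJ/mol.
C (eclipsed): CH3(0°)/COOH(0°) eclipsed 14.2; H(120°)/H(120°) eclipsed 4.5; tBu(240°)/H(240°) eclipsed 8.1 → 26.8 kJ/mol.
A has the lowest total (21.3 kJ/mol).

A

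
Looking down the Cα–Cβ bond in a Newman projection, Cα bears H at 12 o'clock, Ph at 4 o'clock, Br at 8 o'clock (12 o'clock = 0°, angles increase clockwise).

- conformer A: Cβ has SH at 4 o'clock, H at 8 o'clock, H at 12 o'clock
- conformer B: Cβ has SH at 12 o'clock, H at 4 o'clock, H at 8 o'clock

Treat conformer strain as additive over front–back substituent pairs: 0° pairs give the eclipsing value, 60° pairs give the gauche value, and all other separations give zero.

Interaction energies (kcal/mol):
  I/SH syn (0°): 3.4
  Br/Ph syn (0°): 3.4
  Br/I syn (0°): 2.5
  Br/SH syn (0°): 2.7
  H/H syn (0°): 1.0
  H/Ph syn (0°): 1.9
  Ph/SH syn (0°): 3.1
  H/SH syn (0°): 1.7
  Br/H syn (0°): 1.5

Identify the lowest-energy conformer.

A is eclipsed. H at 0° is eclipsed with H at 0° (1.0); Ph at 120° is eclipsed with SH at 120° (3.1); Br at 240° is eclipsed with H at 240° (1.5). Total 5.6 kcal/mol.
B is eclipsed. H at 0° is eclipsed with SH at 0° (1.7); Ph at 120° is eclipsed with H at 120° (1.9); Br at 240° is eclipsed with H at 240° (1.5). Total 5.1 kcal/mol.
B has the lowest total (5.1 kcal/mol).

B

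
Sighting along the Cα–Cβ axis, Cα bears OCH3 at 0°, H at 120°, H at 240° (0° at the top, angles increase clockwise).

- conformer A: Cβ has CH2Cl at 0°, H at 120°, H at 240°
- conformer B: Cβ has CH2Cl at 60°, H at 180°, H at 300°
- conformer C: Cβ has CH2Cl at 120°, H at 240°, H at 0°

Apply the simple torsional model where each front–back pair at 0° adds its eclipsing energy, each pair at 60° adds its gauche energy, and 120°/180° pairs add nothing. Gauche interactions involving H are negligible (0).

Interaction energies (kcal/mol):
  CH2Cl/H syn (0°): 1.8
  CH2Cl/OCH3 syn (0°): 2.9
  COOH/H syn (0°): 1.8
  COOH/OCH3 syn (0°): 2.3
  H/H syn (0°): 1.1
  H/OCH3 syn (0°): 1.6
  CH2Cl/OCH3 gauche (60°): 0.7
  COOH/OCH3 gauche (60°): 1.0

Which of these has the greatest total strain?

A (eclipsed): OCH3–CH2Cl eclipsed, H–H eclipsed, H–H eclipsed; 2.9 + 1.1 + 1.1 = 5.1 kcal/mol.
B (staggered): OCH3–CH2Cl gauche; 0.7 = 0.7 kcal/mol.
C (eclipsed): OCH3–H eclipsed, H–CH2Cl eclipsed, H–H eclipsed; 1.6 + 1.8 + 1.1 = 4.5 kcal/mol.
A has the highest total (5.1 kcal/mol).

A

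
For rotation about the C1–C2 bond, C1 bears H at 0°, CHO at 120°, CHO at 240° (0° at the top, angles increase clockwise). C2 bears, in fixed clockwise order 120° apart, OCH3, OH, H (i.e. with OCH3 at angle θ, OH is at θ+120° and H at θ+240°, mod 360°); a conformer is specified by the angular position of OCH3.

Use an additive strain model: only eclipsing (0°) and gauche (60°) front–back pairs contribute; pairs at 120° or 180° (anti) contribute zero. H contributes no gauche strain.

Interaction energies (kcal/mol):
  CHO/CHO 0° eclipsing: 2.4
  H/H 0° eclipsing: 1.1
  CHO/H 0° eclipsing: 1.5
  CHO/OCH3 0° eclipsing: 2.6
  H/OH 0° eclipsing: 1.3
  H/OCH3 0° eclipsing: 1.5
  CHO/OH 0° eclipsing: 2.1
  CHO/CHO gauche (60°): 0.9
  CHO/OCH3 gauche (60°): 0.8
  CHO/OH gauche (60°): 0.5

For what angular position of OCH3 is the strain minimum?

300°

OCH3 at 0° (eclipsed): H–OCH3 eclipsed, CHO–OH eclipsed, CHO–H eclipsed; 1.5 + 2.1 + 1.5 = 5.1 kcal/mol.
OCH3 at 60° (staggered): CHO–OCH3 gauche, CHO–OH gauche, CHO–OH gauche; 0.8 + 0.5 + 0.5 = 1.8 kcal/mol.
OCH3 at 120° (eclipsed): H–H eclipsed, CHO–OCH3 eclipsed, CHO–OH eclipsed; 1.1 + 2.6 + 2.1 = 5.8 kcal/mol.
OCH3 at 180° (staggered): CHO–OCH3 gauche, CHO–OCH3 gauche, CHO–OH gauche; 0.8 + 0.8 + 0.5 = 2.1 kcal/mol.
OCH3 at 240° (eclipsed): H–OH eclipsed, CHO–H eclipsed, CHO–OCH3 eclipsed; 1.3 + 1.5 + 2.6 = 5.4 kcal/mol.
OCH3 at 300° (staggered): CHO–OH gauche, CHO–OCH3 gauche; 0.5 + 0.8 = 1.3 kcal/mol.
The minimum (1.3 kcal/mol) occurs with OCH3 at 300°.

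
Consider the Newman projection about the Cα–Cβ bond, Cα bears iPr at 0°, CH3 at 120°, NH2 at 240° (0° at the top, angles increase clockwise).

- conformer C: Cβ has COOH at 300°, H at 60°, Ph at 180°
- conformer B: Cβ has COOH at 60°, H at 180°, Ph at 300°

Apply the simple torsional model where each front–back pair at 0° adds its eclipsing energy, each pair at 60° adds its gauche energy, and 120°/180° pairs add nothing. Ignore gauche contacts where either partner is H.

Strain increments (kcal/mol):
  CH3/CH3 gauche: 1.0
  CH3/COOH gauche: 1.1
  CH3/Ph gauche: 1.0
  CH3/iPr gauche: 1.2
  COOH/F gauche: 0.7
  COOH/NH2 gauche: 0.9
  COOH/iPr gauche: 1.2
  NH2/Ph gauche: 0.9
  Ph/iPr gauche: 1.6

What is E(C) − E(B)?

C (staggered): iPr–COOH gauche, CH3–Ph gauche, NH2–COOH gauche, NH2–Ph gauche; 1.2 + 1.0 + 0.9 + 0.9 = 4.0 kcal/mol.
B (staggered): iPr–COOH gauche, iPr–Ph gauche, CH3–COOH gauche, NH2–Ph gauche; 1.2 + 1.6 + 1.1 + 0.9 = 4.8 kcal/mol.
E(C) − E(B) = 4.0 − 4.8 = -0.8 kcal/mol.

-0.8 kcal/mol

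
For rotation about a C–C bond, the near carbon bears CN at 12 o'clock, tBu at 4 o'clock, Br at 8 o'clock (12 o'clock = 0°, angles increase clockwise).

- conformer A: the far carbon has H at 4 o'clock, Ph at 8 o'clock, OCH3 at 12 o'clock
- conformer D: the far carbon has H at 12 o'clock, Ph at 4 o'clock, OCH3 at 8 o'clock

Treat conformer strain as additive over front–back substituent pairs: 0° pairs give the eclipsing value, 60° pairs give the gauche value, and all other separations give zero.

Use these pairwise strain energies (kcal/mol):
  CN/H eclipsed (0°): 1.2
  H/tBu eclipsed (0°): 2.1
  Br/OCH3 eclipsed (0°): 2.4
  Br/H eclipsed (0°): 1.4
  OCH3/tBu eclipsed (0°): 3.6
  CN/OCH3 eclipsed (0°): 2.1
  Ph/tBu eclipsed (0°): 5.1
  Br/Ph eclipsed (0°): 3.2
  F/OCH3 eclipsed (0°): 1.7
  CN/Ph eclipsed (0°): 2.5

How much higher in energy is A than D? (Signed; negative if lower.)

A (eclipsed): CN–OCH3 eclipsed, tBu–H eclipsed, Br–Ph eclipsed; 2.1 + 2.1 + 3.2 = 7.4 kcal/mol.
D (eclipsed): CN–H eclipsed, tBu–Ph eclipsed, Br–OCH3 eclipsed; 1.2 + 5.1 + 2.4 = 8.7 kcal/mol.
E(A) − E(D) = 7.4 − 8.7 = -1.3 kcal/mol.

-1.3 kcal/mol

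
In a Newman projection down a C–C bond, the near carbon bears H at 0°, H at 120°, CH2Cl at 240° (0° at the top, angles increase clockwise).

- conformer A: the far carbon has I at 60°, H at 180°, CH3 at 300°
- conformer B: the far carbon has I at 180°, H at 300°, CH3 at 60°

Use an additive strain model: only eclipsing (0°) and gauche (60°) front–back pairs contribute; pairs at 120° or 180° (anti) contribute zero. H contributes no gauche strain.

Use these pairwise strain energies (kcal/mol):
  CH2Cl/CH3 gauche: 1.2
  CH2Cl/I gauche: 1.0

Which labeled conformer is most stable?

B

A is staggered. CH2Cl at 240° is gauche with CH3 at 300° (1.2). Total 1.2 kcal/mol.
B is staggered. CH2Cl at 240° is gauche with I at 180° (1.0). Total 1.0 kcal/mol.
B has the lowest total (1.0 kcal/mol).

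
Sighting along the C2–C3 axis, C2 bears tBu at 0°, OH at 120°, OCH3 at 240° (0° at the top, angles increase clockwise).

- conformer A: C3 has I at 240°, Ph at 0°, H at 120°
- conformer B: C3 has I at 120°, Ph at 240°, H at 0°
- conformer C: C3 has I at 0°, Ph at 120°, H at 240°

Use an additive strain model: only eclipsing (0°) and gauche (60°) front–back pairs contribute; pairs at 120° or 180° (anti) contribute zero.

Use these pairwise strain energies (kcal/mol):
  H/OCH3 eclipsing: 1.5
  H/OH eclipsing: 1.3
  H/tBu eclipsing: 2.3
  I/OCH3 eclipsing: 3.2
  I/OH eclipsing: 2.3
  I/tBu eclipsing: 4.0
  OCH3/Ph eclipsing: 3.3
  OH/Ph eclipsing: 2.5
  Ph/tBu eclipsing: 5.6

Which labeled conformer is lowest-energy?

B

A is eclipsed. tBu at 0° is eclipsed with Ph at 0° (5.6); OH at 120° is eclipsed with H at 120° (1.3); OCH3 at 240° is eclipsed with I at 240° (3.2). Total 10.1 kcal/mol.
B is eclipsed. tBu at 0° is eclipsed with H at 0° (2.3); OH at 120° is eclipsed with I at 120° (2.3); OCH3 at 240° is eclipsed with Ph at 240° (3.3). Total 7.9 kcal/mol.
C is eclipsed. tBu at 0° is eclipsed with I at 0° (4.0); OH at 120° is eclipsed with Ph at 120° (2.5); OCH3 at 240° is eclipsed with H at 240° (1.5). Total 8.0 kcal/mol.
B has the lowest total (7.9 kcal/mol).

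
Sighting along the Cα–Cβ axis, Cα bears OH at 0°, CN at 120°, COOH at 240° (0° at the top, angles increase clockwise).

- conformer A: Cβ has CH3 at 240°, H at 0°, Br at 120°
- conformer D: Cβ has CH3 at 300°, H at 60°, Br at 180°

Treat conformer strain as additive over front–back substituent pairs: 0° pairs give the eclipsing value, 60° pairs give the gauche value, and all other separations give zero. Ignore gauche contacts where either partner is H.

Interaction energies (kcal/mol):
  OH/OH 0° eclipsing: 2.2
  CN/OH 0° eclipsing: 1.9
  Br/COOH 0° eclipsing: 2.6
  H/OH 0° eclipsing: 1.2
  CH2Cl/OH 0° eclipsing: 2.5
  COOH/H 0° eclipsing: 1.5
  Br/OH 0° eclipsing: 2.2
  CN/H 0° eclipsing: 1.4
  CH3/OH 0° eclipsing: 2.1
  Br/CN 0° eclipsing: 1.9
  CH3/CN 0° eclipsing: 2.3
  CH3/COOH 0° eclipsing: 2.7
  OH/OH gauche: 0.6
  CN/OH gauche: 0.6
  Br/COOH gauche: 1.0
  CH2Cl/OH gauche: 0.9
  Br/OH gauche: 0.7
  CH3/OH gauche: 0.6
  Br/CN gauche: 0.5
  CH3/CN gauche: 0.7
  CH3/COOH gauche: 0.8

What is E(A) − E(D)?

+2.9 kcal/mol

A (eclipsed): OH–H eclipsed, CN–Br eclipsed, COOH–CH3 eclipsed; 1.2 + 1.9 + 2.7 = 5.8 kcal/mol.
D (staggered): OH–CH3 gauche, CN–Br gauche, COOH–CH3 gauche, COOH–Br gauche; 0.6 + 0.5 + 0.8 + 1.0 = 2.9 kcal/mol.
E(A) − E(D) = 5.8 − 2.9 = +2.9 kcal/mol.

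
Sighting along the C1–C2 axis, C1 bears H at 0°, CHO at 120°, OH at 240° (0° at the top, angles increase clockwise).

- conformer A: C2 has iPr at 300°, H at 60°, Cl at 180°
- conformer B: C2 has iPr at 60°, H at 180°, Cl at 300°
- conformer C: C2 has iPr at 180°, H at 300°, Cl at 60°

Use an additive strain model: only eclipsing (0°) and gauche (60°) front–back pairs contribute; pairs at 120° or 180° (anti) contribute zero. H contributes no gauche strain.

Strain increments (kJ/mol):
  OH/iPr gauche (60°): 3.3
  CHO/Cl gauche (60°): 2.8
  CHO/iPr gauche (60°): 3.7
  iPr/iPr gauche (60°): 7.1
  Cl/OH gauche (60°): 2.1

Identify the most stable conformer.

A (staggered): CHO–Cl gauche, OH–iPr gauche, OH–Cl gauche; 2.8 + 3.3 + 2.1 = 8.2 kJ/mol.
B (staggered): CHO–iPr gauche, OH–Cl gauche; 3.7 + 2.1 = 5.8 kJ/mol.
C (staggered): CHO–iPr gauche, CHO–Cl gauche, OH–iPr gauche; 3.7 + 2.8 + 3.3 = 9.8 kJ/mol.
B has the lowest total (5.8 kJ/mol).

B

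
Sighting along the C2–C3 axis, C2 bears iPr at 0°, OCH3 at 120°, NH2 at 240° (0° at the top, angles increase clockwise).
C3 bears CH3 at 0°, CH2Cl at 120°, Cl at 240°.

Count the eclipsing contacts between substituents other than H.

Non-H eclipsing pairs: iPr(0°)/CH3(0°); OCH3(120°)/CH2Cl(120°); NH2(240°)/Cl(240°) — 3 interactions.

3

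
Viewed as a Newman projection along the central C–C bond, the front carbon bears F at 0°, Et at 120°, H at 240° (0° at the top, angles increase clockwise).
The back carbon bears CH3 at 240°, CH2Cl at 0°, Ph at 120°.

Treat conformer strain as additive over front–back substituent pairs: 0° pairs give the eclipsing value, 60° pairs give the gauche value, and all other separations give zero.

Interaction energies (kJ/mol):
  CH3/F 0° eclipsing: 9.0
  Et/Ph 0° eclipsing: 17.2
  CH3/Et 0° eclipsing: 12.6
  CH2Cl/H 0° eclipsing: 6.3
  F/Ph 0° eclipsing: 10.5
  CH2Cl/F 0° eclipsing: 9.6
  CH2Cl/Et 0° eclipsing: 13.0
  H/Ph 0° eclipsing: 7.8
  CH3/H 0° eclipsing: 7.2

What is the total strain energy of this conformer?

34.0 kJ/mol

This conformer (eclipsed): F(0°)/CH2Cl(0°) eclipsed 9.6; Et(120°)/Ph(120°) eclipsed 17.2; H(240°)/CH3(240°) eclipsed 7.2 → 34.0 kJ/mol.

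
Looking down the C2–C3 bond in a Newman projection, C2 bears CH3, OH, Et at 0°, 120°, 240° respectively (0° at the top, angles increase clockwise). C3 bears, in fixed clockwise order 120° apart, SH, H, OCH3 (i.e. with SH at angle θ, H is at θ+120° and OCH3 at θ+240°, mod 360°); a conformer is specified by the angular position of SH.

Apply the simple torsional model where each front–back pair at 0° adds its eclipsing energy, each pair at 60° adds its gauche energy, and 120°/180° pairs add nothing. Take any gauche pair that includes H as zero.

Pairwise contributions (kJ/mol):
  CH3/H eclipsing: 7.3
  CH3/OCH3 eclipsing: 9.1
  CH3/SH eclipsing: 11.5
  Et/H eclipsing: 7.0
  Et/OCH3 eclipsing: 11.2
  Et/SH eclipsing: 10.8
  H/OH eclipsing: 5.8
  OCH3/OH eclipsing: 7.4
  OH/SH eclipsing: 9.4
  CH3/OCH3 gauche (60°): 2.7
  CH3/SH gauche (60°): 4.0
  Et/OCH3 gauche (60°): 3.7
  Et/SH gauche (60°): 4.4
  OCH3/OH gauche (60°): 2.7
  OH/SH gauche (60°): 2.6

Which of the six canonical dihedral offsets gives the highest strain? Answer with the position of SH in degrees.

0°

SH at 0° is eclipsed. CH3 at 0° is eclipsed with SH at 0° (11.5); OH at 120° is eclipsed with H at 120° (5.8); Et at 240° is eclipsed with OCH3 at 240° (11.2). Total 28.5 kJ/mol.
SH at 60° is staggered. CH3 at 0° is gauche with SH at 60° (4.0); CH3 at 0° is gauche with OCH3 at 300° (2.7); OH at 120° is gauche with SH at 60° (2.6); Et at 240° is gauche with OCH3 at 300° (3.7). Total 13.0 kJ/mol.
SH at 120° is eclipsed. CH3 at 0° is eclipsed with OCH3 at 0° (9.1); OH at 120° is eclipsed with SH at 120° (9.4); Et at 240° is eclipsed with H at 240° (7.0). Total 25.5 kJ/mol.
SH at 180° is staggered. CH3 at 0° is gauche with OCH3 at 60° (2.7); OH at 120° is gauche with SH at 180° (2.6); OH at 120° is gauche with OCH3 at 60° (2.7); Et at 240° is gauche with SH at 180° (4.4). Total 12.4 kJ/mol.
SH at 240° is eclipsed. CH3 at 0° is eclipsed with H at 0° (7.3); OH at 120° is eclipsed with OCH3 at 120° (7.4); Et at 240° is eclipsed with SH at 240° (10.8). Total 25.5 kJ/mol.
SH at 300° is staggered. CH3 at 0° is gauche with SH at 300° (4.0); OH at 120° is gauche with OCH3 at 180° (2.7); Et at 240° is gauche with SH at 300° (4.4); Et at 240° is gauche with OCH3 at 180° (3.7). Total 14.8 kJ/mol.
The maximum (28.5 kJ/mol) occurs with SH at 0°.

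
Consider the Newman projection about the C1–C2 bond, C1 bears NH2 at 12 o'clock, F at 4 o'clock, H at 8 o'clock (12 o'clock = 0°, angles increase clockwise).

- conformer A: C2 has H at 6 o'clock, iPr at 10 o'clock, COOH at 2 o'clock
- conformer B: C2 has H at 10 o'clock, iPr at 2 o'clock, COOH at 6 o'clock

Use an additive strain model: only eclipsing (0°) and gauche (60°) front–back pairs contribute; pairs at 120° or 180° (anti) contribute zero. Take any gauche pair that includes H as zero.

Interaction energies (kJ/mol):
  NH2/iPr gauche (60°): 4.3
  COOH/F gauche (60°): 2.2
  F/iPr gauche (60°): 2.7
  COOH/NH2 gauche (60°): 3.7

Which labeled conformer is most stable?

A (staggered): NH2(0°)/iPr(300°) gauche 4.3; NH2(0°)/COOH(60°) gauche 3.7; F(120°)/COOH(60°) gauche 2.2 → 10.2 kJ/mol.
B (staggered): NH2(0°)/iPr(60°) gauche 4.3; F(120°)/iPr(60°) gauche 2.7; F(120°)/COOH(180°) gauche 2.2 → 9.2 kJ/mol.
B has the lowest total (9.2 kJ/mol).

B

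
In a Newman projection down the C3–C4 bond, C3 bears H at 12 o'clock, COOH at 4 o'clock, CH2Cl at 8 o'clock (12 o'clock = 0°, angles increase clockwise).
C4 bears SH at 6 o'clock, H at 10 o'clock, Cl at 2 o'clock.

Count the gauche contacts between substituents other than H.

3

Non-H gauche pairs: COOH(120°)/SH(180°); COOH(120°)/Cl(60°); CH2Cl(240°)/SH(180°) — 3 interactions.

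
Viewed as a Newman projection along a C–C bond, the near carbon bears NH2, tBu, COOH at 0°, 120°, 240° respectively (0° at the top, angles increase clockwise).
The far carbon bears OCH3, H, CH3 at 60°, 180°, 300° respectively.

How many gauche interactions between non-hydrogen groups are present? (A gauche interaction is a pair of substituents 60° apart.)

Non-H gauche pairs: NH2(0°)/OCH3(60°); NH2(0°)/CH3(300°); tBu(120°)/OCH3(60°); COOH(240°)/CH3(300°) — 4 interactions.

4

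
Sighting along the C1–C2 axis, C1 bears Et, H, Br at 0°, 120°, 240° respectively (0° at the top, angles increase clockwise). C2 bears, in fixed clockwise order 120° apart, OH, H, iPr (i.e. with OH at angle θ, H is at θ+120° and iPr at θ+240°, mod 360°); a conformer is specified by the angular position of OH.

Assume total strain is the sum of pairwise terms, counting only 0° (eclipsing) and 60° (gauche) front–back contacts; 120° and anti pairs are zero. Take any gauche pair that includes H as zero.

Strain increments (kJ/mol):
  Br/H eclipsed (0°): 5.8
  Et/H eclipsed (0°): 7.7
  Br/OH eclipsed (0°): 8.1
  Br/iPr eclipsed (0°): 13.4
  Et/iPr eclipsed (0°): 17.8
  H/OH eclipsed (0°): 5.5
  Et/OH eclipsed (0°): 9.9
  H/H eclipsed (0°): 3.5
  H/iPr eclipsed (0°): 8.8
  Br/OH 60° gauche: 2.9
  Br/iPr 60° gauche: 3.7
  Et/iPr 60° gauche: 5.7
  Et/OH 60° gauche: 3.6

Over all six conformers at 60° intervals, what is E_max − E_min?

OH at 0° (eclipsed): Et(0°)/OH(0°) eclipsed 9.9; H(120°)/H(120°) eclipsed 3.5; Br(240°)/iPr(240°) eclipsed 13.4 → 26.8 kJ/mol.
OH at 60° (staggered): Et(0°)/OH(60°) gauche 3.6; Et(0°)/iPr(300°) gauche 5.7; Br(240°)/iPr(300°) gauche 3.7 → 13.0 kJ/mol.
OH at 120° (eclipsed): Et(0°)/iPr(0°) eclipsed 17.8; H(120°)/OH(120°) eclipsed 5.5; Br(240°)/H(240°) eclipsed 5.8 → 29.1 kJ/mol.
OH at 180° (staggered): Et(0°)/iPr(60°) gauche 5.7; Br(240°)/OH(180°) gauche 2.9 → 8.6 kJ/mol.
OH at 240° (eclipsed): Et(0°)/H(0°) eclipsed 7.7; H(120°)/iPr(120°) eclipsed 8.8; Br(240°)/OH(240°) eclipsed 8.1 → 24.6 kJ/mol.
OH at 300° (staggered): Et(0°)/OH(300°) gauche 3.6; Br(240°)/OH(300°) gauche 2.9; Br(240°)/iPr(180°) gauche 3.7 → 10.2 kJ/mol.
Max at 120° (29.1 kJ/mol), min at 180° (8.6 kJ/mol); barrier = 20.5 kJ/mol.

20.5 kJ/mol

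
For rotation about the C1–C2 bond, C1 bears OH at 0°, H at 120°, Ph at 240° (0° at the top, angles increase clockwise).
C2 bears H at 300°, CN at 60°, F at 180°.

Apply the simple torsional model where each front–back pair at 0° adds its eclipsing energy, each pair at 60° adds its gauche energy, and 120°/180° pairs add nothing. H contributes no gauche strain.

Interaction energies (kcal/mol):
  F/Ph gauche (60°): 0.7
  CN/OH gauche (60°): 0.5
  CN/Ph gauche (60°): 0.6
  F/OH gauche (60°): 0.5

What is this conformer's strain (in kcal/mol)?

This conformer (staggered): OH(0°)/CN(60°) gauche 0.5; Ph(240°)/F(180°) gauche 0.7 → 1.2 kcal/mol.

1.2 kcal/mol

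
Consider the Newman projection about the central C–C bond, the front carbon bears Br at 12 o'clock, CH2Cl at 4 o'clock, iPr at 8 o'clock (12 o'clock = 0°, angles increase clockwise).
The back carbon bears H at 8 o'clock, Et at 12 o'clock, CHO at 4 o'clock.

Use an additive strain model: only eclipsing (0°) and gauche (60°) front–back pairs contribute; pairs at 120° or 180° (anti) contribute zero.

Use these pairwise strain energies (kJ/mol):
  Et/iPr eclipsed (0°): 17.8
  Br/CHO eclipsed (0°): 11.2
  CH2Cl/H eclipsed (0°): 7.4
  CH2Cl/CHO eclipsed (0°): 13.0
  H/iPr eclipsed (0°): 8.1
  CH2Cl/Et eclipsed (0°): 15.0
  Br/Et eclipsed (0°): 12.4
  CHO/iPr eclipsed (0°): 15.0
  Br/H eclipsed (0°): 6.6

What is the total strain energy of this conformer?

This conformer is eclipsed. Br at 0° is eclipsed with Et at 0° (12.4); CH2Cl at 120° is eclipsed with CHO at 120° (13.0); iPr at 240° is eclipsed with H at 240° (8.1). Total 33.5 kJ/mol.

33.5 kJ/mol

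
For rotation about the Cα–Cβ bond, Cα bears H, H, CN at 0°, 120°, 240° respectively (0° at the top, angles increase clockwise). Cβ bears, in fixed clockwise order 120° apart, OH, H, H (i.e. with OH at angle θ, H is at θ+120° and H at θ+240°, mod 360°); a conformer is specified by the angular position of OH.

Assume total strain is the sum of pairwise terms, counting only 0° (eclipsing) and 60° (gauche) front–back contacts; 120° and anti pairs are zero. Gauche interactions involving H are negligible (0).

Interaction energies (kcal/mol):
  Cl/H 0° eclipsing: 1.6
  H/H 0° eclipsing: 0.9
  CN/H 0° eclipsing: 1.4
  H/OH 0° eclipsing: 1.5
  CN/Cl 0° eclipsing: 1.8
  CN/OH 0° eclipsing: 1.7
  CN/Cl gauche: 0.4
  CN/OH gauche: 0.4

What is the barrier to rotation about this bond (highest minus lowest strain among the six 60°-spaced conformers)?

3.8 kcal/mol

OH at 0° (eclipsed): H–OH eclipsed, H–H eclipsed, CN–H eclipsed; 1.5 + 0.9 + 1.4 = 3.8 kcal/mol.
OH at 60° (staggered): no non-H gauche contacts → 0.0 kcal/mol.
OH at 120° (eclipsed): H–H eclipsed, H–OH eclipsed, CN–H eclipsed; 0.9 + 1.5 + 1.4 = 3.8 kcal/mol.
OH at 180° (staggered): CN–OH gauche; 0.4 = 0.4 kcal/mol.
OH at 240° (eclipsed): H–H eclipsed, H–H eclipsed, CN–OH eclipsed; 0.9 + 0.9 + 1.7 = 3.5 kcal/mol.
OH at 300° (staggered): CN–OH gauche; 0.4 = 0.4 kcal/mol.
Max at 0° (3.8 kcal/mol), min at 60° (0.0 kcal/mol); barrier = 3.8 kcal/mol.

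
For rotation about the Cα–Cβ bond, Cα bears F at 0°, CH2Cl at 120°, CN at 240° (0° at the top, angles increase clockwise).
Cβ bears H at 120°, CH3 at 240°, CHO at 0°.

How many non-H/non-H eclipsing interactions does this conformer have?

Non-H eclipsing pairs: F(0°)/CHO(0°); CN(240°)/CH3(240°) — 2 interactions.

2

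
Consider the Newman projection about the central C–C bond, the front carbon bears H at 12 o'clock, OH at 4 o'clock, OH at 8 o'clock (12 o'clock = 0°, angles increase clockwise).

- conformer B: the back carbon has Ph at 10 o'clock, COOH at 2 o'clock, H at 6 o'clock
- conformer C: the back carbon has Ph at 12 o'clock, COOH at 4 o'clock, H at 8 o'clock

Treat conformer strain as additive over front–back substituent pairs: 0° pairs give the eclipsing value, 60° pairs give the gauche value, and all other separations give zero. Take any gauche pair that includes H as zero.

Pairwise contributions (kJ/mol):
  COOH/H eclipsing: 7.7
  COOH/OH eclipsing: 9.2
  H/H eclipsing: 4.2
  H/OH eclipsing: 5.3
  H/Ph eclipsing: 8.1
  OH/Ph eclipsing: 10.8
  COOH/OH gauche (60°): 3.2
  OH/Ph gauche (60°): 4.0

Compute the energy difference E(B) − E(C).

-15.4 kJ/mol

B (staggered): OH–COOH gauche, OH–Ph gauche; 3.2 + 4.0 = 7.2 kJ/mol.
C (eclipsed): H–Ph eclipsed, OH–COOH eclipsed, OH–H eclipsed; 8.1 + 9.2 + 5.3 = 22.6 kJ/mol.
E(B) − E(C) = 7.2 − 22.6 = -15.4 kJ/mol.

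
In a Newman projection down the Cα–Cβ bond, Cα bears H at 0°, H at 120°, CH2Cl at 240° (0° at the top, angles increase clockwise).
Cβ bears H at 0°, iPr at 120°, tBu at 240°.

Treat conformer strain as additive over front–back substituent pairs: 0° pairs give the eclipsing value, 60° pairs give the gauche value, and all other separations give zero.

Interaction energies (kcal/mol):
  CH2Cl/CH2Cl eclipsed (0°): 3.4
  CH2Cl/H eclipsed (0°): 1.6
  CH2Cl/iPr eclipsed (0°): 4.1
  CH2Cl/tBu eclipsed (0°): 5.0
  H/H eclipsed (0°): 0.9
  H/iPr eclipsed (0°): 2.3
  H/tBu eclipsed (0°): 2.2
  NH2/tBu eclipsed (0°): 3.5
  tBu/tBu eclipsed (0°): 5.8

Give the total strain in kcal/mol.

This conformer (eclipsed): H–H eclipsed, H–iPr eclipsed, CH2Cl–tBu eclipsed; 0.9 + 2.3 + 5.0 = 8.2 kcal/mol.

8.2 kcal/mol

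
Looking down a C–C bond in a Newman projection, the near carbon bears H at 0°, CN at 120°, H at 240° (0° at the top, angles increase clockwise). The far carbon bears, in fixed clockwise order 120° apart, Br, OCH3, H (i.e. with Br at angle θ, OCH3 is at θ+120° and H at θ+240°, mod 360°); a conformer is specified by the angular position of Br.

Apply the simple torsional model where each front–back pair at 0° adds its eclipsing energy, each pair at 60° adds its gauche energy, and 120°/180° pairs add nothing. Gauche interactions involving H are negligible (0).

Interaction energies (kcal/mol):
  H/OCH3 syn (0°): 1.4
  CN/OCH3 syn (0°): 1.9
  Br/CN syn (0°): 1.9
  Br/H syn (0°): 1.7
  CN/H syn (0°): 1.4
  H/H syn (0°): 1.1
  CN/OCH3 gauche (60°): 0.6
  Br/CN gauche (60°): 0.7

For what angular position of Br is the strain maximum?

0°

Br at 0° is eclipsed. H at 0° is eclipsed with Br at 0° (1.7); CN at 120° is eclipsed with OCH3 at 120° (1.9); H at 240° is eclipsed with H at 240° (1.1). Total 4.7 kcal/mol.
Br at 60° is staggered. CN at 120° is gauche with Br at 60° (0.7); CN at 120° is gauche with OCH3 at 180° (0.6). Total 1.3 kcal/mol.
Br at 120° is eclipsed. H at 0° is eclipsed with H at 0° (1.1); CN at 120° is eclipsed with Br at 120° (1.9); H at 240° is eclipsed with OCH3 at 240° (1.4). Total 4.4 kcal/mol.
Br at 180° is staggered. CN at 120° is gauche with Br at 180° (0.7). Total 0.7 kcal/mol.
Br at 240° is eclipsed. H at 0° is eclipsed with OCH3 at 0° (1.4); CN at 120° is eclipsed with H at 120° (1.4); H at 240° is eclipsed with Br at 240° (1.7). Total 4.5 kcal/mol.
Br at 300° is staggered. CN at 120° is gauche with OCH3 at 60° (0.6). Total 0.6 kcal/mol.
The maximum (4.7 kcal/mol) occurs with Br at 0°.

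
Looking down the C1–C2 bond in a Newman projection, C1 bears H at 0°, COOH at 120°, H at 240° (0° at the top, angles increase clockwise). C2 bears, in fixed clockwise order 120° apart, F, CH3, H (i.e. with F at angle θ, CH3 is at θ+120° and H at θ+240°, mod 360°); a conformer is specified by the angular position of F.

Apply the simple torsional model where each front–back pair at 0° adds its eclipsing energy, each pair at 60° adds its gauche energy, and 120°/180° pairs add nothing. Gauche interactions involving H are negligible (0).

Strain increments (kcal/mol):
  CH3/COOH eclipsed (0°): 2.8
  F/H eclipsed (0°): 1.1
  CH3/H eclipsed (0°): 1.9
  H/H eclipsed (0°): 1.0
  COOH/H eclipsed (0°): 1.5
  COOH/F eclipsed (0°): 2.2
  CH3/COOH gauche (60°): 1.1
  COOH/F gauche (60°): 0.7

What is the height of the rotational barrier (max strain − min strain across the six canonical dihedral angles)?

F at 0° is eclipsed. H at 0° is eclipsed with F at 0° (1.1); COOH at 120° is eclipsed with CH3 at 120° (2.8); H at 240° is eclipsed with H at 240° (1.0). Total 4.9 kcal/mol.
F at 60° is staggered. COOH at 120° is gauche with F at 60° (0.7); COOH at 120° is gauche with CH3 at 180° (1.1). Total 1.8 kcal/mol.
F at 120° is eclipsed. H at 0° is eclipsed with H at 0° (1.0); COOH at 120° is eclipsed with F at 120° (2.2); H at 240° is eclipsed with CH3 at 240° (1.9). Total 5.1 kcal/mol.
F at 180° is staggered. COOH at 120° is gauche with F at 180° (0.7). Total 0.7 kcal/mol.
F at 240° is eclipsed. H at 0° is eclipsed with CH3 at 0° (1.9); COOH at 120° is eclipsed with H at 120° (1.5); H at 240° is eclipsed with F at 240° (1.1). Total 4.5 kcal/mol.
F at 300° is staggered. COOH at 120° is gauche with CH3 at 60° (1.1). Total 1.1 kcal/mol.
Max at 120° (5.1 kcal/mol), min at 180° (0.7 kcal/mol); barrier = 4.4 kcal/mol.

4.4 kcal/mol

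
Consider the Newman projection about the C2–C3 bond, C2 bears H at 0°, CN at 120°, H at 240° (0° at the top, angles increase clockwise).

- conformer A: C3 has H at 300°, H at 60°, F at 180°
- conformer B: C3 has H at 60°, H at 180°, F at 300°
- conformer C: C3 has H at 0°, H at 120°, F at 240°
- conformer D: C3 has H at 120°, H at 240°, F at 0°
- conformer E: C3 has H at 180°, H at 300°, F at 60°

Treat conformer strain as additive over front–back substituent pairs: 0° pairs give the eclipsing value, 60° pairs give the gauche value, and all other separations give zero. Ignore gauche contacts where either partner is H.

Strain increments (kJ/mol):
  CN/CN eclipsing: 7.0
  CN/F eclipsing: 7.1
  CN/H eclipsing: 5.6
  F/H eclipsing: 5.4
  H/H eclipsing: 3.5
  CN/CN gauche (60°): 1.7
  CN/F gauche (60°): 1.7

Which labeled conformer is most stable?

B

A is staggered. CN at 120° is gauche with F at 180° (1.7). Total 1.7 kJ/mol.
B (staggered): no non-H gauche contacts → 0.0 kJ/mol.
C is eclipsed. H at 0° is eclipsed with H at 0° (3.5); CN at 120° is eclipsed with H at 120° (5.6); H at 240° is eclipsed with F at 240° (5.4). Total 14.5 kJ/mol.
D is eclipsed. H at 0° is eclipsed with F at 0° (5.4); CN at 120° is eclipsed with H at 120° (5.6); H at 240° is eclipsed with H at 240° (3.5). Total 14.5 kJ/mol.
E is staggered. CN at 120° is gauche with F at 60° (1.7). Total 1.7 kJ/mol.
B has the lowest total (0.0 kJ/mol).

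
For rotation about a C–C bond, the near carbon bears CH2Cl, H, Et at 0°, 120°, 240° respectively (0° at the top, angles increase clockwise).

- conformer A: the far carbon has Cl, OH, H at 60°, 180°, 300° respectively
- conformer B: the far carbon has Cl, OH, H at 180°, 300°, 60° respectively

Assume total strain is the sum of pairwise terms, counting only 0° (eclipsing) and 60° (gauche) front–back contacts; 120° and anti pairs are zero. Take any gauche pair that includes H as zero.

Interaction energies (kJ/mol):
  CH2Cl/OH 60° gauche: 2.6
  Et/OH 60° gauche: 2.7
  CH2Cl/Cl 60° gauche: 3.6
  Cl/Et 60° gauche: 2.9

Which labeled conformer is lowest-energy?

A

A (staggered): CH2Cl–Cl gauche, Et–OH gauche; 3.6 + 2.7 = 6.3 kJ/mol.
B (staggered): CH2Cl–OH gauche, Et–Cl gauche, Et–OH gauche; 2.6 + 2.9 + 2.7 = 8.2 kJ/mol.
A has the lowest total (6.3 kJ/mol).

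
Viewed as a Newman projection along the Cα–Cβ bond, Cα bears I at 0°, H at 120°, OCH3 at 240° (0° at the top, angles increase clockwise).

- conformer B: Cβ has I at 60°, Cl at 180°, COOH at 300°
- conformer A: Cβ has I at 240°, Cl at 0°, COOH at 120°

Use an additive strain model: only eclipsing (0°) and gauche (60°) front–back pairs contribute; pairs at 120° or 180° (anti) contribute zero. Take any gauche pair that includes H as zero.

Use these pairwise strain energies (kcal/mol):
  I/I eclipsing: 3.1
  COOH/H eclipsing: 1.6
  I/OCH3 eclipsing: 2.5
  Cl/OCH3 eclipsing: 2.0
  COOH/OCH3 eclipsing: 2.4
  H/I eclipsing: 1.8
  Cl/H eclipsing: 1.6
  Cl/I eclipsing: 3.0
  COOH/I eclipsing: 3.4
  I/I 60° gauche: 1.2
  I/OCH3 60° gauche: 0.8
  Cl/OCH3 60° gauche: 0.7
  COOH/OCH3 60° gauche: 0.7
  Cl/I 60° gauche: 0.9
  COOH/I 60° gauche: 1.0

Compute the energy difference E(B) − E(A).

-3.5 kcal/mol

B is staggered. I at 0° is gauche with I at 60° (1.2); I at 0° is gauche with COOH at 300° (1.0); OCH3 at 240° is gauche with Cl at 180° (0.7); OCH3 at 240° is gauche with COOH at 300° (0.7). Total 3.6 kcal/mol.
A is eclipsed. I at 0° is eclipsed with Cl at 0° (3.0); H at 120° is eclipsed with COOH at 120° (1.6); OCH3 at 240° is eclipsed with I at 240° (2.5). Total 7.1 kcal/mol.
E(B) − E(A) = 3.6 − 7.1 = -3.5 kcal/mol.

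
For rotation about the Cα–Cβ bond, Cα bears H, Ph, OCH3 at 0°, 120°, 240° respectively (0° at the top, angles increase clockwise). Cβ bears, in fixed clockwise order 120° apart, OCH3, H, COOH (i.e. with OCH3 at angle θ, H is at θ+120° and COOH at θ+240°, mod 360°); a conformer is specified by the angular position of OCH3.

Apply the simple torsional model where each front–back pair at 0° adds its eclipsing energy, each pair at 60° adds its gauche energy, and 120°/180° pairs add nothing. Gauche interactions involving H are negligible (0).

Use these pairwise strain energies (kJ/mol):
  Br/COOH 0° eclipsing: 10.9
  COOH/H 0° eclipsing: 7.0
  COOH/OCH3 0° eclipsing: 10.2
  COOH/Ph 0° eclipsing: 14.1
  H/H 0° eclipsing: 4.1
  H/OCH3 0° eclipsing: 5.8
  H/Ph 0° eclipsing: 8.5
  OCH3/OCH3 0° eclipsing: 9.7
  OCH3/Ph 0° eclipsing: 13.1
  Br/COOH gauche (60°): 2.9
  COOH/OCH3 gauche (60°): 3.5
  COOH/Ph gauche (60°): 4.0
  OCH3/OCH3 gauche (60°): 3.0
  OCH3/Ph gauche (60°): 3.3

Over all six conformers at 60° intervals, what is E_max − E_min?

OCH3 at 0° (eclipsed): H–OCH3 eclipsed, Ph–H eclipsed, OCH3–COOH eclipsed; 5.8 + 8.5 + 10.2 = 24.5 kJ/mol.
OCH3 at 60° (staggered): Ph–OCH3 gauche, OCH3–COOH gauche; 3.3 + 3.5 = 6.8 kJ/mol.
OCH3 at 120° (eclipsed): H–COOH eclipsed, Ph–OCH3 eclipsed, OCH3–H eclipsed; 7.0 + 13.1 + 5.8 = 25.9 kJ/mol.
OCH3 at 180° (staggered): Ph–OCH3 gauche, Ph–COOH gauche, OCH3–OCH3 gauche; 3.3 + 4.0 + 3.0 = 10.3 kJ/mol.
OCH3 at 240° (eclipsed): H–H eclipsed, Ph–COOH eclipsed, OCH3–OCH3 eclipsed; 4.1 + 14.1 + 9.7 = 27.9 kJ/mol.
OCH3 at 300° (staggered): Ph–COOH gauche, OCH3–OCH3 gauche, OCH3–COOH gauche; 4.0 + 3.0 + 3.5 = 10.5 kJ/mol.
Max at 240° (27.9 kJ/mol), min at 60° (6.8 kJ/mol); barrier = 21.1 kJ/mol.

21.1 kJ/mol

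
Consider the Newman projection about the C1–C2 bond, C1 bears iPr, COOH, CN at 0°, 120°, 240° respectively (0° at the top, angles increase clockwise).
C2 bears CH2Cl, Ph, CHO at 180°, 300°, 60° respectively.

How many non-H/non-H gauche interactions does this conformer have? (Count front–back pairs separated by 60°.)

6

Non-H gauche pairs: iPr(0°)/Ph(300°); iPr(0°)/CHO(60°); COOH(120°)/CH2Cl(180°); COOH(120°)/CHO(60°); CN(240°)/CH2Cl(180°); CN(240°)/Ph(300°) — 6 interactions.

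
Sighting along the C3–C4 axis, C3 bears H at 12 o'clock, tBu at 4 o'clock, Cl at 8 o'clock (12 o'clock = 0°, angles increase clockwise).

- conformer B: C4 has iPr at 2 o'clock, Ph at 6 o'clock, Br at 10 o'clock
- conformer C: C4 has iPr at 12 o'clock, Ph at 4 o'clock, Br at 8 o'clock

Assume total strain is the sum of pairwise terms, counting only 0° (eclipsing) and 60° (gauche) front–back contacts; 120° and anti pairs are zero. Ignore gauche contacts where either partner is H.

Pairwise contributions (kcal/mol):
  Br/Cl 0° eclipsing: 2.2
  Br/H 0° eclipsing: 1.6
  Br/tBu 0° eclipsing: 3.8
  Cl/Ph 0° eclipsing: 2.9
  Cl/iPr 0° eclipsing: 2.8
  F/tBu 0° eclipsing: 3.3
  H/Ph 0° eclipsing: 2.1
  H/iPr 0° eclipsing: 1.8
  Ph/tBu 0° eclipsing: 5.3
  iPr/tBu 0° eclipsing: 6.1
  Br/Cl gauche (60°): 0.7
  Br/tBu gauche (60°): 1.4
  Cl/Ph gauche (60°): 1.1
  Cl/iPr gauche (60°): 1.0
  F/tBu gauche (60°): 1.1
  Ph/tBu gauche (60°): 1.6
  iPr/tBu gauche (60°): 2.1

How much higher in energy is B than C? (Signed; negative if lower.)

B (staggered): tBu–iPr gauche, tBu–Ph gauche, Cl–Ph gauche, Cl–Br gauche; 2.1 + 1.6 + 1.1 + 0.7 = 5.5 kcal/mol.
C (eclipsed): H–iPr eclipsed, tBu–Ph eclipsed, Cl–Br eclipsed; 1.8 + 5.3 + 2.2 = 9.3 kcal/mol.
E(B) − E(C) = 5.5 − 9.3 = -3.8 kcal/mol.

-3.8 kcal/mol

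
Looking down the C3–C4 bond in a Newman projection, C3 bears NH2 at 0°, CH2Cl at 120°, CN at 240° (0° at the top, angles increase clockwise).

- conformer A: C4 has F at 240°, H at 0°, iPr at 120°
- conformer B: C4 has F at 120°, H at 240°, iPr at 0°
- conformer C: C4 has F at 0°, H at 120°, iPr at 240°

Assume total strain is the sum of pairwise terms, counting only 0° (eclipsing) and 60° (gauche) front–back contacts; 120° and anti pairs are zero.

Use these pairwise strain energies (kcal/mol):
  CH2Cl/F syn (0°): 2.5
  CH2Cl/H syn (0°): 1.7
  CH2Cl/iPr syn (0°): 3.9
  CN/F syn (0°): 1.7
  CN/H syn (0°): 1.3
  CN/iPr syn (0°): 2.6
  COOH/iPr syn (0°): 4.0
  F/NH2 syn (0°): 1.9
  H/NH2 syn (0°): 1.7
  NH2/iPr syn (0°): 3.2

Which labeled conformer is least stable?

A (eclipsed): NH2–H eclipsed, CH2Cl–iPr eclipsed, CN–F eclipsed; 1.7 + 3.9 + 1.7 = 7.3 kcal/mol.
B (eclipsed): NH2–iPr eclipsed, CH2Cl–F eclipsed, CN–H eclipsed; 3.2 + 2.5 + 1.3 = 7.0 kcal/mol.
C (eclipsed): NH2–F eclipsed, CH2Cl–H eclipsed, CN–iPr eclipsed; 1.9 + 1.7 + 2.6 = 6.2 kcal/mol.
A has the highest total (7.3 kcal/mol).

A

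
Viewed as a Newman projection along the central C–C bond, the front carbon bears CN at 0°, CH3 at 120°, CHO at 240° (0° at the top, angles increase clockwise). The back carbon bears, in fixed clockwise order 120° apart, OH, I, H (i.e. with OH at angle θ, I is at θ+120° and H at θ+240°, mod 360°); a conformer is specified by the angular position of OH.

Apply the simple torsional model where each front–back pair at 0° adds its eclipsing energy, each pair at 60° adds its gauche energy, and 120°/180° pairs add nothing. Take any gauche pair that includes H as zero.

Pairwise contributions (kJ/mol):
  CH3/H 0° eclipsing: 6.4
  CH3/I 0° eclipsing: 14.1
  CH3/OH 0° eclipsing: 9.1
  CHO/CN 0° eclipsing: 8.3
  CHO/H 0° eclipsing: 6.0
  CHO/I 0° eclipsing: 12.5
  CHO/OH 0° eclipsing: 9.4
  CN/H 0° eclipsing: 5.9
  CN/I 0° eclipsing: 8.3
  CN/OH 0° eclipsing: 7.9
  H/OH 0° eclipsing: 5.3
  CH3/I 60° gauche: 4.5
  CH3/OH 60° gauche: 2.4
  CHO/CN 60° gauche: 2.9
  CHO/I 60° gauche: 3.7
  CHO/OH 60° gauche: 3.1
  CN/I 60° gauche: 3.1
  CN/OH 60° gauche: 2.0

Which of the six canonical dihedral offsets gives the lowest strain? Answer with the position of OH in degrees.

180°

OH at 0° is eclipsed. CN at 0° is eclipsed with OH at 0° (7.9); CH3 at 120° is eclipsed with I at 120° (14.1); CHO at 240° is eclipsed with H at 240° (6.0). Total 28.0 kJ/mol.
OH at 60° is staggered. CN at 0° is gauche with OH at 60° (2.0); CH3 at 120° is gauche with OH at 60° (2.4); CH3 at 120° is gauche with I at 180° (4.5); CHO at 240° is gauche with I at 180° (3.7). Total 12.6 kJ/mol.
OH at 120° is eclipsed. CN at 0° is eclipsed with H at 0° (5.9); CH3 at 120° is eclipsed with OH at 120° (9.1); CHO at 240° is eclipsed with I at 240° (12.5). Total 27.5 kJ/mol.
OH at 180° is staggered. CN at 0° is gauche with I at 300° (3.1); CH3 at 120° is gauche with OH at 180° (2.4); CHO at 240° is gauche with OH at 180° (3.1); CHO at 240° is gauche with I at 300° (3.7). Total 12.3 kJ/mol.
OH at 240° is eclipsed. CN at 0° is eclipsed with I at 0° (8.3); CH3 at 120° is eclipsed with H at 120° (6.4); CHO at 240° is eclipsed with OH at 240° (9.4). Total 24.1 kJ/mol.
OH at 300° is staggered. CN at 0° is gauche with OH at 300° (2.0); CN at 0° is gauche with I at 60° (3.1); CH3 at 120° is gauche with I at 60° (4.5); CHO at 240° is gauche with OH at 300° (3.1). Total 12.7 kJ/mol.
The minimum (12.3 kJ/mol) occurs with OH at 180°.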